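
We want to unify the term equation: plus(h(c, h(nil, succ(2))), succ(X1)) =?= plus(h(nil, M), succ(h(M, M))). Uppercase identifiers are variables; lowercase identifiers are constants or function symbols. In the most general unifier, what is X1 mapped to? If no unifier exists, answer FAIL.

Decompose plus/2: h(c, h(nil, succ(2))) =?= h(nil, M),  succ(X1) =?= succ(h(M, M)).
Decompose h/2: c =?= nil,  h(nil, succ(2)) =?= M.
Clash: constants c and nil differ; no unifier exists.

FAIL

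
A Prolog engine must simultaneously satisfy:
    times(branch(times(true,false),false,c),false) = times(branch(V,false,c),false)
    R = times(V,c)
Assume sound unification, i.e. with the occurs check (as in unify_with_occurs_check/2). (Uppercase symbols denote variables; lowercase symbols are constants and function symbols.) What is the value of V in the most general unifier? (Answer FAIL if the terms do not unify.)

Decompose times/2: branch(times(true,false),false,c) = branch(V,false,c),  false = false.
Decompose branch/3: times(true,false) = V,  false = false,  c = c.
Bind V := times(true,false); substituting into the one remaining equation that mentions V gives: R = times(times(true,false),c).
Delete trivial equation false = false.
Delete trivial equation c = c.
Delete trivial equation false = false.
Bind R := times(times(true,false),c).
MGU = { V -> times(true,false), R -> times(times(true,false),c) }, so V -> times(true,false).

times(true,false)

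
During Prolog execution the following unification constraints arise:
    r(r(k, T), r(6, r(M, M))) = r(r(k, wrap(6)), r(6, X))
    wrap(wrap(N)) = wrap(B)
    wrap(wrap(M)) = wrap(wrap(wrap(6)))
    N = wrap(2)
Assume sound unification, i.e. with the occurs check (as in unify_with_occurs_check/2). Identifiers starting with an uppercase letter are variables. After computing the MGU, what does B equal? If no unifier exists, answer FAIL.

Decompose r/2: r(k, T) = r(k, wrap(6)),  r(6, r(M, M)) = r(6, X).
Decompose r/2: k = k,  T = wrap(6).
Delete trivial equation k = k.
Bind T := wrap(6); no other remaining equation mentions T.
Decompose r/2: 6 = 6,  r(M, M) = X.
Delete trivial equation 6 = 6.
Bind X := r(M, M); no other remaining equation mentions X.
Decompose wrap/1: wrap(N) = B.
Bind B := wrap(N); no other remaining equation mentions B.
Decompose wrap/1: wrap(M) = wrap(wrap(6)).
Decompose wrap/1: M = wrap(6).
Bind M := wrap(6); no other remaining equation mentions M. Substituting into the earlier binding gives X := r(wrap(6), wrap(6)).
Bind N := wrap(2). Substituting into the earlier binding gives B := wrap(wrap(2)).
MGU = { T -> wrap(6), X -> r(wrap(6), wrap(6)), B -> wrap(wrap(2)), M -> wrap(6), N -> wrap(2) }, so B -> wrap(wrap(2)).

wrap(wrap(2))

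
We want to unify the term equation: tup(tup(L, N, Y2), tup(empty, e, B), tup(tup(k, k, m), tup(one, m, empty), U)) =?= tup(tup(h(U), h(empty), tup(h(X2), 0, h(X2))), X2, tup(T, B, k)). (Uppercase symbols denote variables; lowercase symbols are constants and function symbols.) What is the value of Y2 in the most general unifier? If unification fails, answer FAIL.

tup(h(tup(empty, e, tup(one, m, empty))), 0, h(tup(empty, e, tup(one, m, empty))))

Decompose tup/3: tup(L, N, Y2) =?= tup(h(U), h(empty), tup(h(X2), 0, h(X2))),  tup(empty, e, B) =?= X2,  tup(tup(k, k, m), tup(one, m, empty), U) =?= tup(T, B, k).
Decompose tup/3: L =?= h(U),  N =?= h(empty),  Y2 =?= tup(h(X2), 0, h(X2)).
Bind L := h(U); no other remaining equation mentions L.
Bind N := h(empty); no other remaining equation mentions N.
Bind Y2 := tup(h(X2), 0, h(X2)); no other remaining equation mentions Y2.
Bind X2 := tup(empty, e, B); no other remaining equation mentions X2. Substituting into the earlier binding gives Y2 := tup(h(tup(empty, e, B)), 0, h(tup(empty, e, B))).
Decompose tup/3: tup(k, k, m) =?= T,  tup(one, m, empty) =?= B,  U =?= k.
Bind T := tup(k, k, m); no other remaining equation mentions T.
Bind B := tup(one, m, empty); no other remaining equation mentions B. Substituting into the earlier bindings gives Y2 := tup(h(tup(empty, e, tup(one, m, empty))), 0, h(tup(empty, e, tup(one, m, empty)))), X2 := tup(empty, e, tup(one, m, empty)).
Bind U := k. Substituting into the earlier binding gives L := h(k).
MGU = { L ↦ h(k), N ↦ h(empty), Y2 ↦ tup(h(tup(empty, e, tup(one, m, empty))), 0, h(tup(empty, e, tup(one, m, empty)))), X2 ↦ tup(empty, e, tup(one, m, empty)), T ↦ tup(k, k, m), B ↦ tup(one, m, empty), U ↦ k }, so Y2 ↦ tup(h(tup(empty, e, tup(one, m, empty))), 0, h(tup(empty, e, tup(one, m, empty)))).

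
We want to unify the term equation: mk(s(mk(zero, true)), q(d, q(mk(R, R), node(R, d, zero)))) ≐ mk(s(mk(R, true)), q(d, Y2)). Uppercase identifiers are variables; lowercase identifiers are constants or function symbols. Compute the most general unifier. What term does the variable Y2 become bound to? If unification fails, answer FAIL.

Decompose mk/2: s(mk(zero, true)) ≐ s(mk(R, true)),  q(d, q(mk(R, R), node(R, d, zero))) ≐ q(d, Y2).
Decompose s/1: mk(zero, true) ≐ mk(R, true).
Decompose mk/2: zero ≐ R,  true ≐ true.
Bind R := zero; substituting into the one remaining equation that mentions R gives: q(d, q(mk(zero, zero), node(zero, d, zero))) ≐ q(d, Y2).
Delete trivial equation true ≐ true.
Decompose q/2: d ≐ d,  q(mk(zero, zero), node(zero, d, zero)) ≐ Y2.
Delete trivial equation d ≐ d.
Bind Y2 := q(mk(zero, zero), node(zero, d, zero)).
MGU = { R := zero, Y2 := q(mk(zero, zero), node(zero, d, zero)) }, so Y2 := q(mk(zero, zero), node(zero, d, zero)).

q(mk(zero, zero), node(zero, d, zero))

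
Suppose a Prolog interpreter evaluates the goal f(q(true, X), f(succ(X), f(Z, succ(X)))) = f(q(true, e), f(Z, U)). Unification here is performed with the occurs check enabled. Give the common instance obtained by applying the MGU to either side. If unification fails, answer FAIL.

f(q(true, e), f(succ(e), f(succ(e), succ(e))))

Decompose f/2: q(true, X) = q(true, e),  f(succ(X), f(Z, succ(X))) = f(Z, U).
Decompose q/2: true = true,  X = e.
Delete trivial equation true = true.
Bind X := e; substituting into the remaining equation gives: f(succ(e), f(Z, succ(e))) = f(Z, U).
Decompose f/2: succ(e) = Z,  f(Z, succ(e)) = U.
Bind Z := succ(e); substituting into the remaining equation gives: f(succ(e), succ(e)) = U.
Bind U := f(succ(e), succ(e)).
Applying the MGU to either side gives f(q(true, e), f(succ(e), f(succ(e), succ(e)))).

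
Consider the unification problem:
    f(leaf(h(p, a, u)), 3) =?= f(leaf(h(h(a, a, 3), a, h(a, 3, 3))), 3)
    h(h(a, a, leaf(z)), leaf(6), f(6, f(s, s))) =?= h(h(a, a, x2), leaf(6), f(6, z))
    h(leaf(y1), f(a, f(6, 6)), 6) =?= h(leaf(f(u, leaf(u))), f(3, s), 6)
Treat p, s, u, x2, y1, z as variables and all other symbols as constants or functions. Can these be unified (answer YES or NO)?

NO

Decompose f/2: leaf(h(p, a, u)) =?= leaf(h(h(a, a, 3), a, h(a, 3, 3))),  3 =?= 3.
Decompose leaf/1: h(p, a, u) =?= h(h(a, a, 3), a, h(a, 3, 3)).
Decompose h/3: p =?= h(a, a, 3),  a =?= a,  u =?= h(a, 3, 3).
Bind p := h(a, a, 3); no other remaining equation mentions p.
Delete trivial equation a =?= a.
Bind u := h(a, 3, 3); substituting into the one remaining equation that mentions u gives: h(leaf(y1), f(a, f(6, 6)), 6) =?= h(leaf(f(h(a, 3, 3), leaf(h(a, 3, 3)))), f(3, s), 6).
Delete trivial equation 3 =?= 3.
Decompose h/3: h(a, a, leaf(z)) =?= h(a, a, x2),  leaf(6) =?= leaf(6),  f(6, f(s, s)) =?= f(6, z).
Decompose h/3: a =?= a,  a =?= a,  leaf(z) =?= x2.
Delete trivial equation a =?= a.
Delete trivial equation a =?= a.
Bind x2 := leaf(z); no other remaining equation mentions x2.
Delete trivial equation leaf(6) =?= leaf(6).
Decompose f/2: 6 =?= 6,  f(s, s) =?= z.
Delete trivial equation 6 =?= 6.
Bind z := f(s, s); no other remaining equation mentions z. Substituting into the earlier binding gives x2 := leaf(f(s, s)).
Decompose h/3: leaf(y1) =?= leaf(f(h(a, 3, 3), leaf(h(a, 3, 3)))),  f(a, f(6, 6)) =?= f(3, s),  6 =?= 6.
Decompose leaf/1: y1 =?= f(h(a, 3, 3), leaf(h(a, 3, 3))).
Bind y1 := f(h(a, 3, 3), leaf(h(a, 3, 3))); no other remaining equation mentions y1.
Decompose f/2: a =?= 3,  f(6, 6) =?= s.
Clash: constants a and 3 differ; no unifier exists.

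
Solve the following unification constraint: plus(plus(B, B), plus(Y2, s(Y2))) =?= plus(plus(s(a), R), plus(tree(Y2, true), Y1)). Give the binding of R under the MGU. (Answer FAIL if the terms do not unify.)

FAIL

Decompose plus/2: plus(B, B) =?= plus(s(a), R),  plus(Y2, s(Y2)) =?= plus(tree(Y2, true), Y1).
Decompose plus/2: B =?= s(a),  B =?= R.
Bind B := s(a); substituting into the one remaining equation that mentions B gives: s(a) =?= R.
Bind R := s(a); no other remaining equation mentions R.
Decompose plus/2: Y2 =?= tree(Y2, true),  s(Y2) =?= Y1.
Occurs check fails: Y2 occurs in tree(Y2, true); the equation Y2 =?= tree(Y2, true) has no finite solution.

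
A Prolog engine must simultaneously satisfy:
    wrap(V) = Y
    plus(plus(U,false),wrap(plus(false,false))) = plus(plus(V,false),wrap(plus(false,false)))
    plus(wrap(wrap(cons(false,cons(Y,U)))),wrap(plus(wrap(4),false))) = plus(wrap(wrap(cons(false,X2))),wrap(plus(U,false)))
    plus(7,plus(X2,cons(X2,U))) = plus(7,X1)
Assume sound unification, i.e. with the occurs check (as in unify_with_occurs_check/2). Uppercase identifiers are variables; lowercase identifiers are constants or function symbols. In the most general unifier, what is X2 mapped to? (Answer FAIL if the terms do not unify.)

Bind Y := wrap(V); substituting into the one remaining equation that mentions Y gives: plus(wrap(wrap(cons(false,cons(wrap(V),U)))),wrap(plus(wrap(4),false))) = plus(wrap(wrap(cons(false,X2))),wrap(plus(U,false))).
Decompose plus/2: plus(U,false) = plus(V,false),  wrap(plus(false,false)) = wrap(plus(false,false)).
Decompose plus/2: U = V,  false = false.
Bind U := V; substituting into the 2 remaining equations that mention U gives: plus(wrap(wrap(cons(false,cons(wrap(V),V)))),wrap(plus(wrap(4),false))) = plus(wrap(wrap(cons(false,X2))),wrap(plus(V,false))),  plus(7,plus(X2,cons(X2,V))) = plus(7,X1).
Delete trivial equation false = false.
Delete trivial equation wrap(plus(false,false)) = wrap(plus(false,false)).
Decompose plus/2: wrap(wrap(cons(false,cons(wrap(V),V)))) = wrap(wrap(cons(false,X2))),  wrap(plus(wrap(4),false)) = wrap(plus(V,false)).
Decompose wrap/1: wrap(cons(false,cons(wrap(V),V))) = wrap(cons(false,X2)).
Decompose wrap/1: cons(false,cons(wrap(V),V)) = cons(false,X2).
Decompose cons/2: false = false,  cons(wrap(V),V) = X2.
Delete trivial equation false = false.
Bind X2 := cons(wrap(V),V); substituting into the one remaining equation that mentions X2 gives: plus(7,plus(cons(wrap(V),V),cons(cons(wrap(V),V),V))) = plus(7,X1).
Decompose wrap/1: plus(wrap(4),false) = plus(V,false).
Decompose plus/2: wrap(4) = V,  false = false.
Bind V := wrap(4); substituting into the one remaining equation that mentions V gives: plus(7,plus(cons(wrap(wrap(4)),wrap(4)),cons(cons(wrap(wrap(4)),wrap(4)),wrap(4)))) = plus(7,X1). Substituting into the earlier bindings gives Y := wrap(wrap(4)), U := wrap(4), X2 := cons(wrap(wrap(4)),wrap(4)).
Delete trivial equation false = false.
Decompose plus/2: 7 = 7,  plus(cons(wrap(wrap(4)),wrap(4)),cons(cons(wrap(wrap(4)),wrap(4)),wrap(4))) = X1.
Delete trivial equation 7 = 7.
Bind X1 := plus(cons(wrap(wrap(4)),wrap(4)),cons(cons(wrap(wrap(4)),wrap(4)),wrap(4))).
MGU = { Y ↦ wrap(wrap(4)), U ↦ wrap(4), X2 ↦ cons(wrap(wrap(4)),wrap(4)), V ↦ wrap(4), X1 ↦ plus(cons(wrap(wrap(4)),wrap(4)),cons(cons(wrap(wrap(4)),wrap(4)),wrap(4))) }, so X2 ↦ cons(wrap(wrap(4)),wrap(4)).

cons(wrap(wrap(4)),wrap(4))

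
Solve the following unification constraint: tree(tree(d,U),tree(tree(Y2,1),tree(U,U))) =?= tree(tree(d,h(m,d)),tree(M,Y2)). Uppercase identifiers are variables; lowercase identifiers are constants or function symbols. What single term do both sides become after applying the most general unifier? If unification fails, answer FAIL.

Decompose tree/2: tree(d,U) =?= tree(d,h(m,d)),  tree(tree(Y2,1),tree(U,U)) =?= tree(M,Y2).
Decompose tree/2: d =?= d,  U =?= h(m,d).
Delete trivial equation d =?= d.
Bind U := h(m,d); substituting into the remaining equation gives: tree(tree(Y2,1),tree(h(m,d),h(m,d))) =?= tree(M,Y2).
Decompose tree/2: tree(Y2,1) =?= M,  tree(h(m,d),h(m,d)) =?= Y2.
Bind M := tree(Y2,1); no other remaining equation mentions M.
Bind Y2 := tree(h(m,d),h(m,d)). Substituting into the earlier binding gives M := tree(tree(h(m,d),h(m,d)),1).
Applying the MGU to either side gives tree(tree(d,h(m,d)),tree(tree(tree(h(m,d),h(m,d)),1),tree(h(m,d),h(m,d)))).

tree(tree(d,h(m,d)),tree(tree(tree(h(m,d),h(m,d)),1),tree(h(m,d),h(m,d))))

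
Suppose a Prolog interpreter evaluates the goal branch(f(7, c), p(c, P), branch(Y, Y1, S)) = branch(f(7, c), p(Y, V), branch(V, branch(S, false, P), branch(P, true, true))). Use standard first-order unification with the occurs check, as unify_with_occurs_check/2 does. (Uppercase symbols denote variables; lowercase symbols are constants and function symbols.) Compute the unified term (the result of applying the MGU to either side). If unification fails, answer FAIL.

Decompose branch/3: f(7, c) = f(7, c),  p(c, P) = p(Y, V),  branch(Y, Y1, S) = branch(V, branch(S, false, P), branch(P, true, true)).
Delete trivial equation f(7, c) = f(7, c).
Decompose p/2: c = Y,  P = V.
Bind Y := c; substituting into the one remaining equation that mentions Y gives: branch(c, Y1, S) = branch(V, branch(S, false, P), branch(P, true, true)).
Bind P := V; substituting into the remaining equation gives: branch(c, Y1, S) = branch(V, branch(S, false, V), branch(V, true, true)).
Decompose branch/3: c = V,  Y1 = branch(S, false, V),  S = branch(V, true, true).
Bind V := c; substituting into the remaining equations gives: Y1 = branch(S, false, c),  S = branch(c, true, true). Substituting into the earlier binding gives P := c.
Bind Y1 := branch(S, false, c); no other remaining equation mentions Y1.
Bind S := branch(c, true, true). Substituting into the earlier binding gives Y1 := branch(branch(c, true, true), false, c).
Applying the MGU to either side gives branch(f(7, c), p(c, c), branch(c, branch(branch(c, true, true), false, c), branch(c, true, true))).

branch(f(7, c), p(c, c), branch(c, branch(branch(c, true, true), false, c), branch(c, true, true)))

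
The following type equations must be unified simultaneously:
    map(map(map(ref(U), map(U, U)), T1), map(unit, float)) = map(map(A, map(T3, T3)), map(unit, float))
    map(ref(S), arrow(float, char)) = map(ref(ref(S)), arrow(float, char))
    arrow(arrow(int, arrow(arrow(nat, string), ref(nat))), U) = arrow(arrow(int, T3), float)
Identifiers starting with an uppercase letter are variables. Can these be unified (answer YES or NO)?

Decompose map/2: map(map(ref(U), map(U, U)), T1) = map(A, map(T3, T3)),  map(unit, float) = map(unit, float).
Decompose map/2: map(ref(U), map(U, U)) = A,  T1 = map(T3, T3).
Bind A := map(ref(U), map(U, U)); no other remaining equation mentions A.
Bind T1 := map(T3, T3); no other remaining equation mentions T1.
Delete trivial equation map(unit, float) = map(unit, float).
Decompose map/2: ref(S) = ref(ref(S)),  arrow(float, char) = arrow(float, char).
Decompose ref/1: S = ref(S).
Occurs check fails: S occurs in ref(S); the equation S = ref(S) has no finite solution.

NO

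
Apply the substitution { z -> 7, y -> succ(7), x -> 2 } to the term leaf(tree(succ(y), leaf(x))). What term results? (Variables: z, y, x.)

leaf(tree(succ(succ(7)), leaf(2)))

Replace each occurrence of y with succ(7).
Replace each occurrence of x with 2.
Result: leaf(tree(succ(succ(7)), leaf(2))).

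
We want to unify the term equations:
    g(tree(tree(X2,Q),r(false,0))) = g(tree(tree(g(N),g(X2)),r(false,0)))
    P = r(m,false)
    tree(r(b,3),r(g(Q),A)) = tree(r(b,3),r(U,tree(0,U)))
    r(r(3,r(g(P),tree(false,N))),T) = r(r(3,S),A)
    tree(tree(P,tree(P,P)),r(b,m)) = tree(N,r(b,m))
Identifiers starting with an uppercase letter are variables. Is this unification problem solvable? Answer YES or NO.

Decompose g/1: tree(tree(X2,Q),r(false,0)) = tree(tree(g(N),g(X2)),r(false,0)).
Decompose tree/2: tree(X2,Q) = tree(g(N),g(X2)),  r(false,0) = r(false,0).
Decompose tree/2: X2 = g(N),  Q = g(X2).
Bind X2 := g(N); substituting into the one remaining equation that mentions X2 gives: Q = g(g(N)).
Bind Q := g(g(N)); substituting into the one remaining equation that mentions Q gives: tree(r(b,3),r(g(g(g(N))),A)) = tree(r(b,3),r(U,tree(0,U))).
Delete trivial equation r(false,0) = r(false,0).
Bind P := r(m,false); substituting into the 2 remaining equations that mention P gives: r(r(3,r(g(r(m,false)),tree(false,N))),T) = r(r(3,S),A),  tree(tree(r(m,false),tree(r(m,false),r(m,false))),r(b,m)) = tree(N,r(b,m)).
Decompose tree/2: r(b,3) = r(b,3),  r(g(g(g(N))),A) = r(U,tree(0,U)).
Delete trivial equation r(b,3) = r(b,3).
Decompose r/2: g(g(g(N))) = U,  A = tree(0,U).
Bind U := g(g(g(N))); substituting into the one remaining equation that mentions U gives: A = tree(0,g(g(g(N)))).
Bind A := tree(0,g(g(g(N)))); substituting into the one remaining equation that mentions A gives: r(r(3,r(g(r(m,false)),tree(false,N))),T) = r(r(3,S),tree(0,g(g(g(N))))).
Decompose r/2: r(3,r(g(r(m,false)),tree(false,N))) = r(3,S),  T = tree(0,g(g(g(N)))).
Decompose r/2: 3 = 3,  r(g(r(m,false)),tree(false,N)) = S.
Delete trivial equation 3 = 3.
Bind S := r(g(r(m,false)),tree(false,N)); no other remaining equation mentions S.
Bind T := tree(0,g(g(g(N)))); no other remaining equation mentions T.
Decompose tree/2: tree(r(m,false),tree(r(m,false),r(m,false))) = N,  r(b,m) = r(b,m).
Bind N := tree(r(m,false),tree(r(m,false),r(m,false))); no other remaining equation mentions N. Substituting into the earlier bindings gives X2 := g(tree(r(m,false),tree(r(m,false),r(m,false)))), Q := g(g(tree(r(m,false),tree(r(m,false),r(m,false))))), U := g(g(g(tree(r(m,false),tree(r(m,false),r(m,false)))))), A := tree(0,g(g(g(tree(r(m,false),tree(r(m,false),r(m,false))))))), S := r(g(r(m,false)),tree(false,tree(r(m,false),tree(r(m,false),r(m,false))))), T := tree(0,g(g(g(tree(r(m,false),tree(r(m,false),r(m,false))))))).
Delete trivial equation r(b,m) = r(b,m).
No equations remain and no clash or occurs-check failure arose, so a unifier exists.

YES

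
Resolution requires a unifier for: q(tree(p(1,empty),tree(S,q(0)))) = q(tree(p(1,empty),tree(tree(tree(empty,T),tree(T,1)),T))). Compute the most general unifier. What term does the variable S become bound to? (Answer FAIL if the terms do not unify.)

tree(tree(empty,q(0)),tree(q(0),1))

Decompose q/1: tree(p(1,empty),tree(S,q(0))) = tree(p(1,empty),tree(tree(tree(empty,T),tree(T,1)),T)).
Decompose tree/2: p(1,empty) = p(1,empty),  tree(S,q(0)) = tree(tree(tree(empty,T),tree(T,1)),T).
Delete trivial equation p(1,empty) = p(1,empty).
Decompose tree/2: S = tree(tree(empty,T),tree(T,1)),  q(0) = T.
Bind S := tree(tree(empty,T),tree(T,1)); no other remaining equation mentions S.
Bind T := q(0). Substituting into the earlier binding gives S := tree(tree(empty,q(0)),tree(q(0),1)).
MGU = { S ↦ tree(tree(empty,q(0)),tree(q(0),1)), T ↦ q(0) }, so S ↦ tree(tree(empty,q(0)),tree(q(0),1)).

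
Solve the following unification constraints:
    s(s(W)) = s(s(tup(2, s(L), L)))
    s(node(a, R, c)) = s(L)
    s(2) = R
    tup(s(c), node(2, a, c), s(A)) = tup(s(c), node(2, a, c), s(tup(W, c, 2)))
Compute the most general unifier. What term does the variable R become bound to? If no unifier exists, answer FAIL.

Decompose s/1: s(W) = s(tup(2, s(L), L)).
Decompose s/1: W = tup(2, s(L), L).
Bind W := tup(2, s(L), L); substituting into the one remaining equation that mentions W gives: tup(s(c), node(2, a, c), s(A)) = tup(s(c), node(2, a, c), s(tup(tup(2, s(L), L), c, 2))).
Decompose s/1: node(a, R, c) = L.
Bind L := node(a, R, c); substituting into the one remaining equation that mentions L gives: tup(s(c), node(2, a, c), s(A)) = tup(s(c), node(2, a, c), s(tup(tup(2, s(node(a, R, c)), node(a, R, c)), c, 2))). Substituting into the earlier binding gives W := tup(2, s(node(a, R, c)), node(a, R, c)).
Bind R := s(2); substituting into the remaining equation gives: tup(s(c), node(2, a, c), s(A)) = tup(s(c), node(2, a, c), s(tup(tup(2, s(node(a, s(2), c)), node(a, s(2), c)), c, 2))). Substituting into the earlier bindings gives W := tup(2, s(node(a, s(2), c)), node(a, s(2), c)), L := node(a, s(2), c).
Decompose tup/3: s(c) = s(c),  node(2, a, c) = node(2, a, c),  s(A) = s(tup(tup(2, s(node(a, s(2), c)), node(a, s(2), c)), c, 2)).
Delete trivial equation s(c) = s(c).
Delete trivial equation node(2, a, c) = node(2, a, c).
Decompose s/1: A = tup(tup(2, s(node(a, s(2), c)), node(a, s(2), c)), c, 2).
Bind A := tup(tup(2, s(node(a, s(2), c)), node(a, s(2), c)), c, 2).
MGU = { W := tup(2, s(node(a, s(2), c)), node(a, s(2), c)), L := node(a, s(2), c), R := s(2), A := tup(tup(2, s(node(a, s(2), c)), node(a, s(2), c)), c, 2) }, so R := s(2).

s(2)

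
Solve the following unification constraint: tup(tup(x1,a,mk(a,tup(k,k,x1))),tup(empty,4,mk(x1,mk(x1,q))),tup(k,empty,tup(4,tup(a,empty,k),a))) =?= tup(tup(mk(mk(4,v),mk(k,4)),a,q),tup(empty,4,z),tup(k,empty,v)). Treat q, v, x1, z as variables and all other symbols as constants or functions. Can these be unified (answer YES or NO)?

YES

Decompose tup/3: tup(x1,a,mk(a,tup(k,k,x1))) =?= tup(mk(mk(4,v),mk(k,4)),a,q),  tup(empty,4,mk(x1,mk(x1,q))) =?= tup(empty,4,z),  tup(k,empty,tup(4,tup(a,empty,k),a)) =?= tup(k,empty,v).
Decompose tup/3: x1 =?= mk(mk(4,v),mk(k,4)),  a =?= a,  mk(a,tup(k,k,x1)) =?= q.
Bind x1 := mk(mk(4,v),mk(k,4)); substituting into the 2 remaining equations that mention x1 gives: mk(a,tup(k,k,mk(mk(4,v),mk(k,4)))) =?= q,  tup(empty,4,mk(mk(mk(4,v),mk(k,4)),mk(mk(mk(4,v),mk(k,4)),q))) =?= tup(empty,4,z).
Delete trivial equation a =?= a.
Bind q := mk(a,tup(k,k,mk(mk(4,v),mk(k,4)))); substituting into the one remaining equation that mentions q gives: tup(empty,4,mk(mk(mk(4,v),mk(k,4)),mk(mk(mk(4,v),mk(k,4)),mk(a,tup(k,k,mk(mk(4,v),mk(k,4))))))) =?= tup(empty,4,z).
Decompose tup/3: empty =?= empty,  4 =?= 4,  mk(mk(mk(4,v),mk(k,4)),mk(mk(mk(4,v),mk(k,4)),mk(a,tup(k,k,mk(mk(4,v),mk(k,4)))))) =?= z.
Delete trivial equation empty =?= empty.
Delete trivial equation 4 =?= 4.
Bind z := mk(mk(mk(4,v),mk(k,4)),mk(mk(mk(4,v),mk(k,4)),mk(a,tup(k,k,mk(mk(4,v),mk(k,4)))))); no other remaining equation mentions z.
Decompose tup/3: k =?= k,  empty =?= empty,  tup(4,tup(a,empty,k),a) =?= v.
Delete trivial equation k =?= k.
Delete trivial equation empty =?= empty.
Bind v := tup(4,tup(a,empty,k),a). Substituting into the earlier bindings gives x1 := mk(mk(4,tup(4,tup(a,empty,k),a)),mk(k,4)), q := mk(a,tup(k,k,mk(mk(4,tup(4,tup(a,empty,k),a)),mk(k,4)))), z := mk(mk(mk(4,tup(4,tup(a,empty,k),a)),mk(k,4)),mk(mk(mk(4,tup(4,tup(a,empty,k),a)),mk(k,4)),mk(a,tup(k,k,mk(mk(4,tup(4,tup(a,empty,k),a)),mk(k,4)))))).
No equations remain and no clash or occurs-check failure arose, so a unifier exists.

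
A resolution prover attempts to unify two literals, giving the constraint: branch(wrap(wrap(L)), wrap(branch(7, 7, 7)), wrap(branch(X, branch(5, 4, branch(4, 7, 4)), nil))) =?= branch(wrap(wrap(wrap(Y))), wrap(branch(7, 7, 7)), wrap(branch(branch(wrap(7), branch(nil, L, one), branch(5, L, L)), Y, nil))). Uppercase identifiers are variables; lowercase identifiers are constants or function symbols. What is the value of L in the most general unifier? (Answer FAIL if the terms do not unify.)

Decompose branch/3: wrap(wrap(L)) =?= wrap(wrap(wrap(Y))),  wrap(branch(7, 7, 7)) =?= wrap(branch(7, 7, 7)),  wrap(branch(X, branch(5, 4, branch(4, 7, 4)), nil)) =?= wrap(branch(branch(wrap(7), branch(nil, L, one), branch(5, L, L)), Y, nil)).
Decompose wrap/1: wrap(L) =?= wrap(wrap(Y)).
Decompose wrap/1: L =?= wrap(Y).
Bind L := wrap(Y); substituting into the one remaining equation that mentions L gives: wrap(branch(X, branch(5, 4, branch(4, 7, 4)), nil)) =?= wrap(branch(branch(wrap(7), branch(nil, wrap(Y), one), branch(5, wrap(Y), wrap(Y))), Y, nil)).
Delete trivial equation wrap(branch(7, 7, 7)) =?= wrap(branch(7, 7, 7)).
Decompose wrap/1: branch(X, branch(5, 4, branch(4, 7, 4)), nil) =?= branch(branch(wrap(7), branch(nil, wrap(Y), one), branch(5, wrap(Y), wrap(Y))), Y, nil).
Decompose branch/3: X =?= branch(wrap(7), branch(nil, wrap(Y), one), branch(5, wrap(Y), wrap(Y))),  branch(5, 4, branch(4, 7, 4)) =?= Y,  nil =?= nil.
Bind X := branch(wrap(7), branch(nil, wrap(Y), one), branch(5, wrap(Y), wrap(Y))); no other remaining equation mentions X.
Bind Y := branch(5, 4, branch(4, 7, 4)); no other remaining equation mentions Y. Substituting into the earlier bindings gives L := wrap(branch(5, 4, branch(4, 7, 4))), X := branch(wrap(7), branch(nil, wrap(branch(5, 4, branch(4, 7, 4))), one), branch(5, wrap(branch(5, 4, branch(4, 7, 4))), wrap(branch(5, 4, branch(4, 7, 4))))).
Delete trivial equation nil =?= nil.
MGU = { L -> wrap(branch(5, 4, branch(4, 7, 4))), X -> branch(wrap(7), branch(nil, wrap(branch(5, 4, branch(4, 7, 4))), one), branch(5, wrap(branch(5, 4, branch(4, 7, 4))), wrap(branch(5, 4, branch(4, 7, 4))))), Y -> branch(5, 4, branch(4, 7, 4)) }, so L -> wrap(branch(5, 4, branch(4, 7, 4))).

wrap(branch(5, 4, branch(4, 7, 4)))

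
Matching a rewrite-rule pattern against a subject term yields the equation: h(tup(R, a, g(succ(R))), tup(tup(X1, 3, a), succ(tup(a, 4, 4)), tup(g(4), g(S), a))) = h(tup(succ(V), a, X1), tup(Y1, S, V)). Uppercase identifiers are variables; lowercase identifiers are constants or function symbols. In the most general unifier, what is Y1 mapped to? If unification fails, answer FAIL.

Decompose h/2: tup(R, a, g(succ(R))) = tup(succ(V), a, X1),  tup(tup(X1, 3, a), succ(tup(a, 4, 4)), tup(g(4), g(S), a)) = tup(Y1, S, V).
Decompose tup/3: R = succ(V),  a = a,  g(succ(R)) = X1.
Bind R := succ(V); substituting into the one remaining equation that mentions R gives: g(succ(succ(V))) = X1.
Delete trivial equation a = a.
Bind X1 := g(succ(succ(V))); substituting into the remaining equation gives: tup(tup(g(succ(succ(V))), 3, a), succ(tup(a, 4, 4)), tup(g(4), g(S), a)) = tup(Y1, S, V).
Decompose tup/3: tup(g(succ(succ(V))), 3, a) = Y1,  succ(tup(a, 4, 4)) = S,  tup(g(4), g(S), a) = V.
Bind Y1 := tup(g(succ(succ(V))), 3, a); no other remaining equation mentions Y1.
Bind S := succ(tup(a, 4, 4)); substituting into the remaining equation gives: tup(g(4), g(succ(tup(a, 4, 4))), a) = V.
Bind V := tup(g(4), g(succ(tup(a, 4, 4))), a). Substituting into the earlier bindings gives R := succ(tup(g(4), g(succ(tup(a, 4, 4))), a)), X1 := g(succ(succ(tup(g(4), g(succ(tup(a, 4, 4))), a)))), Y1 := tup(g(succ(succ(tup(g(4), g(succ(tup(a, 4, 4))), a)))), 3, a).
MGU = { R ↦ succ(tup(g(4), g(succ(tup(a, 4, 4))), a)), X1 ↦ g(succ(succ(tup(g(4), g(succ(tup(a, 4, 4))), a)))), Y1 ↦ tup(g(succ(succ(tup(g(4), g(succ(tup(a, 4, 4))), a)))), 3, a), S ↦ succ(tup(a, 4, 4)), V ↦ tup(g(4), g(succ(tup(a, 4, 4))), a) }, so Y1 ↦ tup(g(succ(succ(tup(g(4), g(succ(tup(a, 4, 4))), a)))), 3, a).

tup(g(succ(succ(tup(g(4), g(succ(tup(a, 4, 4))), a)))), 3, a)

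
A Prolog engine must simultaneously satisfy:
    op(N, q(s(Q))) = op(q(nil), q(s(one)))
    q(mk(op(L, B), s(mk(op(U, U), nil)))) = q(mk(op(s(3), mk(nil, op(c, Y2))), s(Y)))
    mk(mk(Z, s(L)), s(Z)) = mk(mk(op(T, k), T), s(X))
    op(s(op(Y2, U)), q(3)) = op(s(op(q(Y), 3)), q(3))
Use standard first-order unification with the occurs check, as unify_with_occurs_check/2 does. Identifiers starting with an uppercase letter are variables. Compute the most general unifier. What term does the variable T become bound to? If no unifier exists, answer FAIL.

s(s(3))

Decompose op/2: N = q(nil),  q(s(Q)) = q(s(one)).
Bind N := q(nil); no other remaining equation mentions N.
Decompose q/1: s(Q) = s(one).
Decompose s/1: Q = one.
Bind Q := one; no other remaining equation mentions Q.
Decompose q/1: mk(op(L, B), s(mk(op(U, U), nil))) = mk(op(s(3), mk(nil, op(c, Y2))), s(Y)).
Decompose mk/2: op(L, B) = op(s(3), mk(nil, op(c, Y2))),  s(mk(op(U, U), nil)) = s(Y).
Decompose op/2: L = s(3),  B = mk(nil, op(c, Y2)).
Bind L := s(3); substituting into the one remaining equation that mentions L gives: mk(mk(Z, s(s(3))), s(Z)) = mk(mk(op(T, k), T), s(X)).
Bind B := mk(nil, op(c, Y2)); no other remaining equation mentions B.
Decompose s/1: mk(op(U, U), nil) = Y.
Bind Y := mk(op(U, U), nil); substituting into the one remaining equation that mentions Y gives: op(s(op(Y2, U)), q(3)) = op(s(op(q(mk(op(U, U), nil)), 3)), q(3)).
Decompose mk/2: mk(Z, s(s(3))) = mk(op(T, k), T),  s(Z) = s(X).
Decompose mk/2: Z = op(T, k),  s(s(3)) = T.
Bind Z := op(T, k); substituting into the one remaining equation that mentions Z gives: s(op(T, k)) = s(X).
Bind T := s(s(3)); substituting into the one remaining equation that mentions T gives: s(op(s(s(3)), k)) = s(X). Substituting into the earlier binding gives Z := op(s(s(3)), k).
Decompose s/1: op(s(s(3)), k) = X.
Bind X := op(s(s(3)), k); no other remaining equation mentions X.
Decompose op/2: s(op(Y2, U)) = s(op(q(mk(op(U, U), nil)), 3)),  q(3) = q(3).
Decompose s/1: op(Y2, U) = op(q(mk(op(U, U), nil)), 3).
Decompose op/2: Y2 = q(mk(op(U, U), nil)),  U = 3.
Bind Y2 := q(mk(op(U, U), nil)); no other remaining equation mentions Y2. Substituting into the earlier binding gives B := mk(nil, op(c, q(mk(op(U, U), nil)))).
Bind U := 3; no other remaining equation mentions U. Substituting into the earlier bindings gives B := mk(nil, op(c, q(mk(op(3, 3), nil)))), Y := mk(op(3, 3), nil), Y2 := q(mk(op(3, 3), nil)).
Delete trivial equation q(3) = q(3).
MGU = { N = q(nil), Q = one, L = s(3), B = mk(nil, op(c, q(mk(op(3, 3), nil)))), Y = mk(op(3, 3), nil), Z = op(s(s(3)), k), T = s(s(3)), X = op(s(s(3)), k), Y2 = q(mk(op(3, 3), nil)), U = 3 }, so T = s(s(3)).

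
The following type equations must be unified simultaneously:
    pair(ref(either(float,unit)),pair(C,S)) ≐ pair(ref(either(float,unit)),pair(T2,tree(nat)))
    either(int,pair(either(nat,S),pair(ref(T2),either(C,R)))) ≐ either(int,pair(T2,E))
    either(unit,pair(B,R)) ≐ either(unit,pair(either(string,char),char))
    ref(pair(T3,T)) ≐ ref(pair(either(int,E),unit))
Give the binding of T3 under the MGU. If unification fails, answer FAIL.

either(int,pair(ref(either(nat,tree(nat))),either(either(nat,tree(nat)),char)))

Decompose pair/2: ref(either(float,unit)) ≐ ref(either(float,unit)),  pair(C,S) ≐ pair(T2,tree(nat)).
Delete trivial equation ref(either(float,unit)) ≐ ref(either(float,unit)).
Decompose pair/2: C ≐ T2,  S ≐ tree(nat).
Bind C := T2; substituting into the one remaining equation that mentions C gives: either(int,pair(either(nat,S),pair(ref(T2),either(T2,R)))) ≐ either(int,pair(T2,E)).
Bind S := tree(nat); substituting into the one remaining equation that mentions S gives: either(int,pair(either(nat,tree(nat)),pair(ref(T2),either(T2,R)))) ≐ either(int,pair(T2,E)).
Decompose either/2: int ≐ int,  pair(either(nat,tree(nat)),pair(ref(T2),either(T2,R))) ≐ pair(T2,E).
Delete trivial equation int ≐ int.
Decompose pair/2: either(nat,tree(nat)) ≐ T2,  pair(ref(T2),either(T2,R)) ≐ E.
Bind T2 := either(nat,tree(nat)); substituting into the one remaining equation that mentions T2 gives: pair(ref(either(nat,tree(nat))),either(either(nat,tree(nat)),R)) ≐ E. Substituting into the earlier binding gives C := either(nat,tree(nat)).
Bind E := pair(ref(either(nat,tree(nat))),either(either(nat,tree(nat)),R)); substituting into the one remaining equation that mentions E gives: ref(pair(T3,T)) ≐ ref(pair(either(int,pair(ref(either(nat,tree(nat))),either(either(nat,tree(nat)),R))),unit)).
Decompose either/2: unit ≐ unit,  pair(B,R) ≐ pair(either(string,char),char).
Delete trivial equation unit ≐ unit.
Decompose pair/2: B ≐ either(string,char),  R ≐ char.
Bind B := either(string,char); no other remaining equation mentions B.
Bind R := char; substituting into the remaining equation gives: ref(pair(T3,T)) ≐ ref(pair(either(int,pair(ref(either(nat,tree(nat))),either(either(nat,tree(nat)),char))),unit)). Substituting into the earlier binding gives E := pair(ref(either(nat,tree(nat))),either(either(nat,tree(nat)),char)).
Decompose ref/1: pair(T3,T) ≐ pair(either(int,pair(ref(either(nat,tree(nat))),either(either(nat,tree(nat)),char))),unit).
Decompose pair/2: T3 ≐ either(int,pair(ref(either(nat,tree(nat))),either(either(nat,tree(nat)),char))),  T ≐ unit.
Bind T3 := either(int,pair(ref(either(nat,tree(nat))),either(either(nat,tree(nat)),char))); no other remaining equation mentions T3.
Bind T := unit.
MGU = { C -> either(nat,tree(nat)), S -> tree(nat), T2 -> either(nat,tree(nat)), E -> pair(ref(either(nat,tree(nat))),either(either(nat,tree(nat)),char)), B -> either(string,char), R -> char, T3 -> either(int,pair(ref(either(nat,tree(nat))),either(either(nat,tree(nat)),char))), T -> unit }, so T3 -> either(int,pair(ref(either(nat,tree(nat))),either(either(nat,tree(nat)),char))).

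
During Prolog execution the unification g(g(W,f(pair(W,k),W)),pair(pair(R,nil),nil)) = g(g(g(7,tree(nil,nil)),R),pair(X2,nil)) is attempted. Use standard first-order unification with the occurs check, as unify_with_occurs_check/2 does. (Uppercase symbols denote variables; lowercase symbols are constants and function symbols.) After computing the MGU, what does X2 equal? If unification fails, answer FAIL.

pair(f(pair(g(7,tree(nil,nil)),k),g(7,tree(nil,nil))),nil)

Decompose g/2: g(W,f(pair(W,k),W)) = g(g(7,tree(nil,nil)),R),  pair(pair(R,nil),nil) = pair(X2,nil).
Decompose g/2: W = g(7,tree(nil,nil)),  f(pair(W,k),W) = R.
Bind W := g(7,tree(nil,nil)); substituting into the one remaining equation that mentions W gives: f(pair(g(7,tree(nil,nil)),k),g(7,tree(nil,nil))) = R.
Bind R := f(pair(g(7,tree(nil,nil)),k),g(7,tree(nil,nil))); substituting into the remaining equation gives: pair(pair(f(pair(g(7,tree(nil,nil)),k),g(7,tree(nil,nil))),nil),nil) = pair(X2,nil).
Decompose pair/2: pair(f(pair(g(7,tree(nil,nil)),k),g(7,tree(nil,nil))),nil) = X2,  nil = nil.
Bind X2 := pair(f(pair(g(7,tree(nil,nil)),k),g(7,tree(nil,nil))),nil); no other remaining equation mentions X2.
Delete trivial equation nil = nil.
MGU = { W = g(7,tree(nil,nil)), R = f(pair(g(7,tree(nil,nil)),k),g(7,tree(nil,nil))), X2 = pair(f(pair(g(7,tree(nil,nil)),k),g(7,tree(nil,nil))),nil) }, so X2 = pair(f(pair(g(7,tree(nil,nil)),k),g(7,tree(nil,nil))),nil).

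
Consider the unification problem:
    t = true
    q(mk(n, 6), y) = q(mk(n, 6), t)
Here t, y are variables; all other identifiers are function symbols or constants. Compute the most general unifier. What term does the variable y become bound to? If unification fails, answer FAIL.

Bind t := true; substituting into the remaining equation gives: q(mk(n, 6), y) = q(mk(n, 6), true).
Decompose q/2: mk(n, 6) = mk(n, 6),  y = true.
Delete trivial equation mk(n, 6) = mk(n, 6).
Bind y := true.
MGU = { t ↦ true, y ↦ true }, so y ↦ true.

true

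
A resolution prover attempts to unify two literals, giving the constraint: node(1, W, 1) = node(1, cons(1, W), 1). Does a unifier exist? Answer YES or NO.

Decompose node/3: 1 = 1,  W = cons(1, W),  1 = 1.
Delete trivial equation 1 = 1.
Occurs check fails: W occurs in cons(1, W); the equation W = cons(1, W) has no finite solution.

NO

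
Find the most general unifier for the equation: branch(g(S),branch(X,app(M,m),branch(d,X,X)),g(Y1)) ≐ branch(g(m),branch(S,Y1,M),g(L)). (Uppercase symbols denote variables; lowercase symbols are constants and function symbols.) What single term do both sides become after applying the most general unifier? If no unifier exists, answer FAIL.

Decompose branch/3: g(S) ≐ g(m),  branch(X,app(M,m),branch(d,X,X)) ≐ branch(S,Y1,M),  g(Y1) ≐ g(L).
Decompose g/1: S ≐ m.
Bind S := m; substituting into the one remaining equation that mentions S gives: branch(X,app(M,m),branch(d,X,X)) ≐ branch(m,Y1,M).
Decompose branch/3: X ≐ m,  app(M,m) ≐ Y1,  branch(d,X,X) ≐ M.
Bind X := m; substituting into the one remaining equation that mentions X gives: branch(d,m,m) ≐ M.
Bind Y1 := app(M,m); substituting into the one remaining equation that mentions Y1 gives: g(app(M,m)) ≐ g(L).
Bind M := branch(d,m,m); substituting into the remaining equation gives: g(app(branch(d,m,m),m)) ≐ g(L). Substituting into the earlier binding gives Y1 := app(branch(d,m,m),m).
Decompose g/1: app(branch(d,m,m),m) ≐ L.
Bind L := app(branch(d,m,m),m).
Applying the MGU to either side gives branch(g(m),branch(m,app(branch(d,m,m),m),branch(d,m,m)),g(app(branch(d,m,m),m))).

branch(g(m),branch(m,app(branch(d,m,m),m),branch(d,m,m)),g(app(branch(d,m,m),m)))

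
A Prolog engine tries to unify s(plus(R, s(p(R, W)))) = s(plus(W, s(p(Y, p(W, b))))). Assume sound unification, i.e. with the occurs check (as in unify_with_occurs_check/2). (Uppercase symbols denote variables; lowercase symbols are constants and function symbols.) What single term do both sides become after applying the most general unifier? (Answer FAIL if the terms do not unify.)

Decompose s/1: plus(R, s(p(R, W))) = plus(W, s(p(Y, p(W, b)))).
Decompose plus/2: R = W,  s(p(R, W)) = s(p(Y, p(W, b))).
Bind R := W; substituting into the remaining equation gives: s(p(W, W)) = s(p(Y, p(W, b))).
Decompose s/1: p(W, W) = p(Y, p(W, b)).
Decompose p/2: W = Y,  W = p(W, b).
Bind W := Y; substituting into the remaining equation gives: Y = p(Y, b). Substituting into the earlier binding gives R := Y.
Occurs check fails: Y occurs in p(Y, b); the equation Y = p(Y, b) has no finite solution.

FAIL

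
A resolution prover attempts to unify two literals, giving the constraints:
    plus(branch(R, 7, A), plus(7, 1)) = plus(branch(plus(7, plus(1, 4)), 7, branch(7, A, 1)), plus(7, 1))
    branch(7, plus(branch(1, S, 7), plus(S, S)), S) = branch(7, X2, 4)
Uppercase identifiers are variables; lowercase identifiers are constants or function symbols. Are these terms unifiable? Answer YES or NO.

NO

Decompose plus/2: branch(R, 7, A) = branch(plus(7, plus(1, 4)), 7, branch(7, A, 1)),  plus(7, 1) = plus(7, 1).
Decompose branch/3: R = plus(7, plus(1, 4)),  7 = 7,  A = branch(7, A, 1).
Bind R := plus(7, plus(1, 4)); no other remaining equation mentions R.
Delete trivial equation 7 = 7.
Occurs check fails: A occurs in branch(7, A, 1); the equation A = branch(7, A, 1) has no finite solution.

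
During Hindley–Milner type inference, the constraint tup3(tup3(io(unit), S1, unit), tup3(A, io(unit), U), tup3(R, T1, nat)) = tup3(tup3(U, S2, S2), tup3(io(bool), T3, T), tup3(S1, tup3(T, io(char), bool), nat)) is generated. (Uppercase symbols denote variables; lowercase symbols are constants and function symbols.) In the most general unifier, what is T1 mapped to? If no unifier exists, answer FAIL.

Decompose tup3/3: tup3(io(unit), S1, unit) = tup3(U, S2, S2),  tup3(A, io(unit), U) = tup3(io(bool), T3, T),  tup3(R, T1, nat) = tup3(S1, tup3(T, io(char), bool), nat).
Decompose tup3/3: io(unit) = U,  S1 = S2,  unit = S2.
Bind U := io(unit); substituting into the one remaining equation that mentions U gives: tup3(A, io(unit), io(unit)) = tup3(io(bool), T3, T).
Bind S1 := S2; substituting into the one remaining equation that mentions S1 gives: tup3(R, T1, nat) = tup3(S2, tup3(T, io(char), bool), nat).
Bind S2 := unit; substituting into the one remaining equation that mentions S2 gives: tup3(R, T1, nat) = tup3(unit, tup3(T, io(char), bool), nat). Substituting into the earlier binding gives S1 := unit.
Decompose tup3/3: A = io(bool),  io(unit) = T3,  io(unit) = T.
Bind A := io(bool); no other remaining equation mentions A.
Bind T3 := io(unit); no other remaining equation mentions T3.
Bind T := io(unit); substituting into the remaining equation gives: tup3(R, T1, nat) = tup3(unit, tup3(io(unit), io(char), bool), nat).
Decompose tup3/3: R = unit,  T1 = tup3(io(unit), io(char), bool),  nat = nat.
Bind R := unit; no other remaining equation mentions R.
Bind T1 := tup3(io(unit), io(char), bool); no other remaining equation mentions T1.
Delete trivial equation nat = nat.
MGU = { U ↦ io(unit), S1 ↦ unit, S2 ↦ unit, A ↦ io(bool), T3 ↦ io(unit), T ↦ io(unit), R ↦ unit, T1 ↦ tup3(io(unit), io(char), bool) }, so T1 ↦ tup3(io(unit), io(char), bool).

tup3(io(unit), io(char), bool)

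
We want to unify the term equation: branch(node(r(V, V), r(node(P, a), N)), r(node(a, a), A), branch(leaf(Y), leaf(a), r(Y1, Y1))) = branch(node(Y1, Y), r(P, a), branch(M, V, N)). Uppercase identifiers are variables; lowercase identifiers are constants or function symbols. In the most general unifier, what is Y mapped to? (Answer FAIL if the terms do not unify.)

r(node(node(a, a), a), r(r(leaf(a), leaf(a)), r(leaf(a), leaf(a))))

Decompose branch/3: node(r(V, V), r(node(P, a), N)) = node(Y1, Y),  r(node(a, a), A) = r(P, a),  branch(leaf(Y), leaf(a), r(Y1, Y1)) = branch(M, V, N).
Decompose node/2: r(V, V) = Y1,  r(node(P, a), N) = Y.
Bind Y1 := r(V, V); substituting into the one remaining equation that mentions Y1 gives: branch(leaf(Y), leaf(a), r(r(V, V), r(V, V))) = branch(M, V, N).
Bind Y := r(node(P, a), N); substituting into the one remaining equation that mentions Y gives: branch(leaf(r(node(P, a), N)), leaf(a), r(r(V, V), r(V, V))) = branch(M, V, N).
Decompose r/2: node(a, a) = P,  A = a.
Bind P := node(a, a); substituting into the one remaining equation that mentions P gives: branch(leaf(r(node(node(a, a), a), N)), leaf(a), r(r(V, V), r(V, V))) = branch(M, V, N). Substituting into the earlier binding gives Y := r(node(node(a, a), a), N).
Bind A := a; no other remaining equation mentions A.
Decompose branch/3: leaf(r(node(node(a, a), a), N)) = M,  leaf(a) = V,  r(r(V, V), r(V, V)) = N.
Bind M := leaf(r(node(node(a, a), a), N)); no other remaining equation mentions M.
Bind V := leaf(a); substituting into the remaining equation gives: r(r(leaf(a), leaf(a)), r(leaf(a), leaf(a))) = N. Substituting into the earlier binding gives Y1 := r(leaf(a), leaf(a)).
Bind N := r(r(leaf(a), leaf(a)), r(leaf(a), leaf(a))). Substituting into the earlier bindings gives Y := r(node(node(a, a), a), r(r(leaf(a), leaf(a)), r(leaf(a), leaf(a)))), M := leaf(r(node(node(a, a), a), r(r(leaf(a), leaf(a)), r(leaf(a), leaf(a))))).
MGU = { Y1 ↦ r(leaf(a), leaf(a)), Y ↦ r(node(node(a, a), a), r(r(leaf(a), leaf(a)), r(leaf(a), leaf(a)))), P ↦ node(a, a), A ↦ a, M ↦ leaf(r(node(node(a, a), a), r(r(leaf(a), leaf(a)), r(leaf(a), leaf(a))))), V ↦ leaf(a), N ↦ r(r(leaf(a), leaf(a)), r(leaf(a), leaf(a))) }, so Y ↦ r(node(node(a, a), a), r(r(leaf(a), leaf(a)), r(leaf(a), leaf(a)))).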